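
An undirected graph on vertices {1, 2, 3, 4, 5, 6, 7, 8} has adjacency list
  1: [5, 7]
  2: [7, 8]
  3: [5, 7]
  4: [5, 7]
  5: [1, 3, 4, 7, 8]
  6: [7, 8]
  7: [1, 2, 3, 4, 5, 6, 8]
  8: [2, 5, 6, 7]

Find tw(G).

2

A width-2 tree decomposition is:
Bags: B1 = {3, 5, 7}  B2 = {5, 7, 8}  B3 = {4, 5, 7}  B4 = {6, 7, 8}  B5 = {2, 7, 8}  B6 = {1, 5, 7}
Tree: B1–B2, B1–B3, B2–B4, B2–B5, B3–B6
Each bag holds 3 vertices, so the decomposition has width 2, which upper-bounds the treewidth. On the other hand G contains the 3-clique {2, 7, 8}. A clique must lie in a single bag of any decomposition, so no decomposition can have width below 2. Combining the bounds, tw(G) = 2.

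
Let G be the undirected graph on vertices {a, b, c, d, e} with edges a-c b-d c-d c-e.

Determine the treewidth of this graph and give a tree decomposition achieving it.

Treewidth 1.
Bags: B1 = {c, e}  B2 = {c, d}  B3 = {a, c}  B4 = {b, d}
Tree: B1–B2, B2–B3, B2–B4

The largest bag has 2 vertices, giving width 1; this decomposition certifies tw(G) ≤ 1. Any graph with an edge has treewidth ≥ 1, and G has the edge e–c. The upper and lower bounds meet at 1, so that is the treewidth.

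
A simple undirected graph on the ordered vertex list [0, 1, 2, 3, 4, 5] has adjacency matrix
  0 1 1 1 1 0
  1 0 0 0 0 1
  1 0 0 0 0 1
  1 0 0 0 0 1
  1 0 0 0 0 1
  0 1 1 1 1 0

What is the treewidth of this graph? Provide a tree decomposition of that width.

Treewidth 2.
One optimal decomposition is:
Bags: B1 = {0, 1, 5}  B2 = {0, 3, 5}  B3 = {0, 2, 5}  B4 = {0, 4, 5}
Tree: B1–B2, B2–B3, B3–B4

Each bag holds 3 vertices, so the decomposition has width 2, which upper-bounds the treewidth. Since 1–0–3–5–1 is a cycle in G, G is not acyclic. Forests are exactly the graphs of treewidth ≤ 1, so tw(G) ≥ 2. Combining the bounds, tw(G) = 2.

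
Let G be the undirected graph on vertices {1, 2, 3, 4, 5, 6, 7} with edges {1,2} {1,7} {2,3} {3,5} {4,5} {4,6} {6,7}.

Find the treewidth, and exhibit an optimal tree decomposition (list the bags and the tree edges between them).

Every bag has size at most 3, so the width is 3 − 1 = 2 and tw(G) ≤ 2. Since 6–7–1–2–3–5–4–6 is a cycle in G, G is not acyclic. Forests are exactly the graphs of treewidth ≤ 1, so tw(G) ≥ 2. Hence tw(G) = 2 exactly.

Treewidth 2.
One optimal decomposition is:
Bags: B1 = {1, 6, 7}  B2 = {1, 2, 6}  B3 = {2, 3, 6}  B4 = {3, 5, 6}  B5 = {4, 5, 6}
Tree: B1–B2, B2–B3, B3–B4, B4–B5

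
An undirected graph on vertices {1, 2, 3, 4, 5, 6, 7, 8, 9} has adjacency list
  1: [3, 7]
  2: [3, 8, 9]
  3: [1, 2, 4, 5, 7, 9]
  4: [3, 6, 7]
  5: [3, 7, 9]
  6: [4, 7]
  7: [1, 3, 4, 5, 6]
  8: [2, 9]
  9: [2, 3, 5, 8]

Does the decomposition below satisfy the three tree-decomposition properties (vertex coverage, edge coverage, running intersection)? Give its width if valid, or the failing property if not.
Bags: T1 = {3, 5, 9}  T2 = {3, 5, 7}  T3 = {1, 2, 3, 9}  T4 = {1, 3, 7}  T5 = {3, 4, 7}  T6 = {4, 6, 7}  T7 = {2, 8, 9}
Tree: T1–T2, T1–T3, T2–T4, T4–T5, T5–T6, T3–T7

A tree decomposition must satisfy three properties: every vertex lies in some bag; for every edge, both endpoints lie together in some bag; and for every vertex, the bags containing it form a connected subtree. Here bags containing vertex 1 are not connected in the tree, so the decomposition is invalid.

No — bags containing vertex 1 are not connected in the tree.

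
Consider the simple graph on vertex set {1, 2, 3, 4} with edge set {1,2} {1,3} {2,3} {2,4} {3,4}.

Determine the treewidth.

2

A width-2 tree decomposition is:
Bags: B1 = {2, 3, 4}  B2 = {1, 2, 3}
Tree: B1–B2
The largest bag has 3 vertices, giving width 2; this decomposition certifies tw(G) ≤ 2. Conversely, {1, 2, 3} is a clique of size 3, and the vertices of any clique must share a bag in every tree decomposition; so some bag has ≥ 3 vertices and tw(G) ≥ 2. Therefore the treewidth is 2.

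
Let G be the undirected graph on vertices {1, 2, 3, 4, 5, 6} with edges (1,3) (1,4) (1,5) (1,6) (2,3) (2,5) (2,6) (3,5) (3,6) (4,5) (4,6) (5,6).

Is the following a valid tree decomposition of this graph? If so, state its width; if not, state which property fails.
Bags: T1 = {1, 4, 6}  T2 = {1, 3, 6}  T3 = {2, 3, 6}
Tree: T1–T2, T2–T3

A tree decomposition must satisfy three properties: every vertex lies in some bag; for every edge, both endpoints lie together in some bag; and for every vertex, the bags containing it form a connected subtree. Here vertex 5 appears in no bag, so the decomposition is invalid.

No — vertex 5 appears in no bag.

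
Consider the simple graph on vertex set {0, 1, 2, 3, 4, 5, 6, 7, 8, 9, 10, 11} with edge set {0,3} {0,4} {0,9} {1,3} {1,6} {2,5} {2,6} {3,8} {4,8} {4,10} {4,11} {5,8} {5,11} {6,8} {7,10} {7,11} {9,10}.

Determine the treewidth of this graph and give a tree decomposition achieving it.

Treewidth 3.
One such decomposition:
Bags: B1 = {0, 7, 9, 10}  B2 = {0, 4, 7, 10}  B3 = {0, 4, 7, 11}  B4 = {0, 3, 4, 11}  B5 = {3, 4, 8, 11}  B6 = {3, 5, 8, 11}  B7 = {1, 3, 5, 8}  B8 = {1, 5, 6, 8}  B9 = {1, 2, 5, 6}
Tree: B1–B2, B2–B3, B3–B4, B4–B5, B5–B6, B6–B7, B7–B8, B8–B9

The largest bag has 4 vertices, giving width 3; this decomposition certifies tw(G) ≤ 3. For the lower bound: the 4 vertex sets {7,9,10}, {0}, {4}, {3,5,8,11} are disjoint, each induces a connected subgraph, and every pair is joined by at least one edge of G. Contracting each set to a single vertex therefore yields K_{4} as a minor, and since treewidth is minor-monotone, tw(G) ≥ tw(K_{4}) = 3. Combining the bounds, tw(G) = 3.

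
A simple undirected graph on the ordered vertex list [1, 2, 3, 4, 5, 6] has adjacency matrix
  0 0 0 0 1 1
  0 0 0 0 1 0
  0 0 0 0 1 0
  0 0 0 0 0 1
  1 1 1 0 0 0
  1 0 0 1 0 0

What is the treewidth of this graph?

A width-1 tree decomposition is:
Bags: B1 = {1, 5}  B2 = {1, 6}  B3 = {4, 6}  B4 = {2, 5}  B5 = {3, 5}
Tree: B1–B2, B2–B3, B1–B4, B4–B5
The largest bag has 2 vertices, giving width 1; this decomposition certifies tw(G) ≤ 1. Since G has at least one edge (e.g. 5–1), it is not an edgeless graph, so tw(G) ≥ 1. Therefore the treewidth is 1.

1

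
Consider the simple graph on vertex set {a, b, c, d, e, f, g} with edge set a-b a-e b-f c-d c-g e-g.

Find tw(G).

A width-1 tree decomposition is:
Bags: B1 = {b, f}  B2 = {a, b}  B3 = {a, e}  B4 = {e, g}  B5 = {c, g}  B6 = {c, d}
Tree: B1–B2, B2–B3, B3–B4, B4–B5, B5–B6
Every bag has size at most 2, so the width is 2 − 1 = 1 and tw(G) ≤ 1. G has an edge, so its treewidth is at least 1. Therefore the treewidth is 1.

1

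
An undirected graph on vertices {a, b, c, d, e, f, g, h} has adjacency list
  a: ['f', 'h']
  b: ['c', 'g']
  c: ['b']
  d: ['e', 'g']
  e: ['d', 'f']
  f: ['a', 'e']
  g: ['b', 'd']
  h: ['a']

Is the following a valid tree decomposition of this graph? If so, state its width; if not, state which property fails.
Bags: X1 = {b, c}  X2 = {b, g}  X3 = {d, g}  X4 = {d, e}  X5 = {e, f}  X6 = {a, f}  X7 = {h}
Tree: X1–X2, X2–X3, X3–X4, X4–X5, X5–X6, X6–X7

A tree decomposition must satisfy three properties: every vertex lies in some bag; for every edge, both endpoints lie together in some bag; and for every vertex, the bags containing it form a connected subtree. Here edge (a,h) lies in no bag, so the decomposition is invalid.

No — edge (a,h) lies in no bag.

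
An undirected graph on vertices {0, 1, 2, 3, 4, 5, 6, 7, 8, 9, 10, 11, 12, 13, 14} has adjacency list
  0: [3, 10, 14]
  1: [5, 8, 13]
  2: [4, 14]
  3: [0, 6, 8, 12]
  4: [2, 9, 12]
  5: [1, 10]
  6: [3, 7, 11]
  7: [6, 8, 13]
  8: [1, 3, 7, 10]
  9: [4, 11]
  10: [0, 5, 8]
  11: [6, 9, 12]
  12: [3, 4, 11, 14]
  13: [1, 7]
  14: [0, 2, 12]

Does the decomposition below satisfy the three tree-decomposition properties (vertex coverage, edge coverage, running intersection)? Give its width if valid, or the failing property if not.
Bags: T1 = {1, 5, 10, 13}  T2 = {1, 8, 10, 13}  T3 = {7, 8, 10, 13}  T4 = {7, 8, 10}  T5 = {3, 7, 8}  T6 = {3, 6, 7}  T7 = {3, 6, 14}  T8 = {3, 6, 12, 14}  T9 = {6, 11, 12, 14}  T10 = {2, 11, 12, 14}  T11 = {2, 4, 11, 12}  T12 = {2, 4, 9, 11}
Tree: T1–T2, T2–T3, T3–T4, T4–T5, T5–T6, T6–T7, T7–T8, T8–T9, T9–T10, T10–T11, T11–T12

A tree decomposition must satisfy three properties: every vertex lies in some bag; for every edge, both endpoints lie together in some bag; and for every vertex, the bags containing it form a connected subtree. Here vertex 0 appears in no bag, so the decomposition is invalid.

No — vertex 0 appears in no bag.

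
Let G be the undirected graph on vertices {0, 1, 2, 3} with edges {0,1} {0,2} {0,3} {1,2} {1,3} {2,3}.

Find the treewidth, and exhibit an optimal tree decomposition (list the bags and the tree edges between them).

Treewidth 3.
Bags: B1 = {0, 1, 2, 3}
Tree: (single bag)

With just one bag of size 4, the width is 4 − 1 = 3, so tw(G) ≤ 3. Conversely, {0, 1, 2, 3} is a clique of size 4, and the vertices of any clique must share a bag in every tree decomposition; so some bag has ≥ 4 vertices and tw(G) ≥ 3. Hence tw(G) = 3 exactly.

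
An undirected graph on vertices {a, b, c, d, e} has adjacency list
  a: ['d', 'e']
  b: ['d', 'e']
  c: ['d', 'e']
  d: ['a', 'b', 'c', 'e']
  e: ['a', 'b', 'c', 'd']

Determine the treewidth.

A width-2 tree decomposition is:
Bags: B1 = {a, d, e}  B2 = {b, d, e}  B3 = {c, d, e}
Tree: B1–B2, B1–B3
Each bag holds 3 vertices, so the decomposition has width 2, which upper-bounds the treewidth. On the other hand G contains the 3-clique {c, d, e}. A clique must lie in a single bag of any decomposition, so no decomposition can have width below 2. Combining the bounds, tw(G) = 2.

2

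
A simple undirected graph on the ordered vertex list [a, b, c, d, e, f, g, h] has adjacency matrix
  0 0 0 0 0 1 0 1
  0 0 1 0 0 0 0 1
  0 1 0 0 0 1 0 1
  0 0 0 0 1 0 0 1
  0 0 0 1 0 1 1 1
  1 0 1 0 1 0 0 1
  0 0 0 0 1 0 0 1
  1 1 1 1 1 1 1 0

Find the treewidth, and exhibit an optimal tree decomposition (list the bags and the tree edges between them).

Every bag has size at most 3, so the width is 3 − 1 = 2 and tw(G) ≤ 2. Conversely, {d, e, h} is a clique of size 3, and the vertices of any clique must share a bag in every tree decomposition; so some bag has ≥ 3 vertices and tw(G) ≥ 2. The upper and lower bounds meet at 2, so that is the treewidth.

Treewidth 2.
One such decomposition:
Bags: B1 = {c, f, h}  B2 = {a, f, h}  B3 = {e, f, h}  B4 = {e, g, h}  B5 = {d, e, h}  B6 = {b, c, h}
Tree: B1–B2, B1–B3, B3–B4, B4–B5, B1–B6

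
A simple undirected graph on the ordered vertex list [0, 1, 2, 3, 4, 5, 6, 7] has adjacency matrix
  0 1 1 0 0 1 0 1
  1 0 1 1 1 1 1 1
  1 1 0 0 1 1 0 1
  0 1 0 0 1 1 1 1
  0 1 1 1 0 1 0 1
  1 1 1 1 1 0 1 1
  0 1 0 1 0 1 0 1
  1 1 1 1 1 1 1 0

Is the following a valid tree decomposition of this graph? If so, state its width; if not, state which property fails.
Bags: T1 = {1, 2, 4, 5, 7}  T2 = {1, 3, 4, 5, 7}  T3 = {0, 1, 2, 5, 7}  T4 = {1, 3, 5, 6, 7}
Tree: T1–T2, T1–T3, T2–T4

Yes; width 4.

Vertex coverage: the bags together contain {0, 1, 2, 3, 4, 5, 6, 7}, the full vertex set. Edge coverage: each edge of G has both endpoints in at least one bag. Running intersection: for every vertex, the bags containing it form a connected subtree. All three properties hold, so this is a valid tree decomposition of width max|bag| − 1 = 4, and hence tw(G) ≤ 4.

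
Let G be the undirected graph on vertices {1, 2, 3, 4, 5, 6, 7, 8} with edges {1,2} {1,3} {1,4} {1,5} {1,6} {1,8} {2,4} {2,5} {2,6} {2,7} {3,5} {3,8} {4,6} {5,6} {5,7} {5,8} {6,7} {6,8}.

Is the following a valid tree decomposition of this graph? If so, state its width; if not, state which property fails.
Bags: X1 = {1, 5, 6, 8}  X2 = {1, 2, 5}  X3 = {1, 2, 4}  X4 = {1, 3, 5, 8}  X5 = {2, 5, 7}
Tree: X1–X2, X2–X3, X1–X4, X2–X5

A tree decomposition must satisfy three properties: every vertex lies in some bag; for every edge, both endpoints lie together in some bag; and for every vertex, the bags containing it form a connected subtree. Here edge (6,2) lies in no bag, so the decomposition is invalid.

No — edge (6,2) lies in no bag.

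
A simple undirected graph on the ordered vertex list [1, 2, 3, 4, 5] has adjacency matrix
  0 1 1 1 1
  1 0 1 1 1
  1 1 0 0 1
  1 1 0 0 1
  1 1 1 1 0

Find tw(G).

3

A width-3 tree decomposition is:
Bags: B1 = {1, 2, 3, 5}  B2 = {1, 2, 4, 5}
Tree: B1–B2
Every bag has size at most 4, so the width is 4 − 1 = 3 and tw(G) ≤ 3. On the other hand G contains the 4-clique {1, 2, 3, 5}. A clique must lie in a single bag of any decomposition, so no decomposition can have width below 3. Hence tw(G) = 3 exactly.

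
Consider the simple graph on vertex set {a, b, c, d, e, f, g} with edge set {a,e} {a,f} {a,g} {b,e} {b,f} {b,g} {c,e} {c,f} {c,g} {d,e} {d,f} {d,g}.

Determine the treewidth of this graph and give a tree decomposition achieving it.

Each bag holds 4 vertices, so the decomposition has width 3, which upper-bounds the treewidth. For the lower bound: the 4 vertex sets {c,f}, {a,g}, {e}, {d} are disjoint, each induces a connected subgraph, and every pair is joined by at least one edge of G. Contracting each set to a single vertex therefore yields K_{4} as a minor, and since treewidth is minor-monotone, tw(G) ≥ tw(K_{4}) = 3. The upper and lower bounds meet at 3, so that is the treewidth.

Treewidth 3.
Bags: B1 = {c, e, f, g}  B2 = {a, e, f, g}  B3 = {d, e, f, g}  B4 = {b, e, f, g}
Tree: B1–B2, B2–B3, B3–B4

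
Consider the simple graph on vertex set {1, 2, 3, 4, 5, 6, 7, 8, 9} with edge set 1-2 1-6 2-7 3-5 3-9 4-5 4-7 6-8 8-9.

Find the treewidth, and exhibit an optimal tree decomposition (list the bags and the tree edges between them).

The largest bag has 3 vertices, giving width 2; this decomposition certifies tw(G) ≤ 2. The edges 1–2–7–4–5–3–9–8–6–1 form a cycle, so G is not a tree and its treewidth is at least 2. The upper and lower bounds meet at 2, so that is the treewidth.

Treewidth 2.
One optimal decomposition is:
Bags: B1 = {1, 2, 7}  B2 = {1, 4, 7}  B3 = {1, 4, 5}  B4 = {1, 3, 5}  B5 = {1, 3, 9}  B6 = {1, 8, 9}  B7 = {1, 6, 8}
Tree: B1–B2, B2–B3, B3–B4, B4–B5, B5–B6, B6–B7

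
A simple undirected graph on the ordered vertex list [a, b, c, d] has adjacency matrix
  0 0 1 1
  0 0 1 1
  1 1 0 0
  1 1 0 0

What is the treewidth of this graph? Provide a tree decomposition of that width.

The largest bag has 3 vertices, giving width 2; this decomposition certifies tw(G) ≤ 2. Since d–a–c–b–d is a cycle in G, G is not acyclic. Forests are exactly the graphs of treewidth ≤ 1, so tw(G) ≥ 2. Combining the bounds, tw(G) = 2.

Treewidth 2.
One such decomposition:
Bags: B1 = {a, c, d}  B2 = {b, c, d}
Tree: B1–B2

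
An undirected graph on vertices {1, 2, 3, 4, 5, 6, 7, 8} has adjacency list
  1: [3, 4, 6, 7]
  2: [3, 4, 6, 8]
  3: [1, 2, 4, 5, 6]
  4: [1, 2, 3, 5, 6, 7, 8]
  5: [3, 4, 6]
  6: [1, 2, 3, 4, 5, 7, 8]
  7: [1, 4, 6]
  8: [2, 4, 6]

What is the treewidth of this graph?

3

A width-3 tree decomposition is:
Bags: B1 = {1, 3, 4, 6}  B2 = {3, 4, 5, 6}  B3 = {2, 3, 4, 6}  B4 = {2, 4, 6, 8}  B5 = {1, 4, 6, 7}
Tree: B1–B2, B2–B3, B3–B4, B1–B5
The largest bag has 4 vertices, giving width 3; this decomposition certifies tw(G) ≤ 3. On the other hand G contains the 4-clique {2, 4, 6, 8}. A clique must lie in a single bag of any decomposition, so no decomposition can have width below 3. The upper and lower bounds meet at 3, so that is the treewidth.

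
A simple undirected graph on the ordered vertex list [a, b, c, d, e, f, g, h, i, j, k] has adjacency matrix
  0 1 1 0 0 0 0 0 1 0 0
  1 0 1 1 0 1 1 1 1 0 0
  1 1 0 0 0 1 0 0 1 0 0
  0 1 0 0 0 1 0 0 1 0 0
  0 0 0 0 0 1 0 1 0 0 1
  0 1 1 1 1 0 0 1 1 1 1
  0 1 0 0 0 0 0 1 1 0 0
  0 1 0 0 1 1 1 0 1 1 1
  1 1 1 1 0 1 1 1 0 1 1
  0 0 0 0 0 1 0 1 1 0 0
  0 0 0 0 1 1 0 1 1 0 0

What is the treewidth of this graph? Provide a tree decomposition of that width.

Each bag holds 4 vertices, so the decomposition has width 3, which upper-bounds the treewidth. For the lower bound, the 4 vertices {e, f, h, k} are pairwise adjacent, and any tree decomposition puts a clique entirely inside one bag — forcing width ≥ 3. The upper and lower bounds meet at 3, so that is the treewidth.

Treewidth 3.
Bags: B1 = {b, d, f, i}  B2 = {b, f, h, i}  B3 = {b, c, f, i}  B4 = {f, h, i, k}  B5 = {e, f, h, k}  B6 = {a, b, c, i}  B7 = {f, h, i, j}  B8 = {b, g, h, i}
Tree: B1–B2, B1–B3, B2–B4, B4–B5, B3–B6, B4–B7, B2–B8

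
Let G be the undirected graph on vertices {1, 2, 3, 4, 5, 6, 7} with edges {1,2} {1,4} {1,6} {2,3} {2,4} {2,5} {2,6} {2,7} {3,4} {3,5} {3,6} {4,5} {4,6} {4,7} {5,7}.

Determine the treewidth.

3

A width-3 tree decomposition is:
Bags: B1 = {2, 3, 4, 5}  B2 = {2, 4, 5, 7}  B3 = {2, 3, 4, 6}  B4 = {1, 2, 4, 6}
Tree: B1–B2, B1–B3, B3–B4
Each bag holds 4 vertices, so the decomposition has width 3, which upper-bounds the treewidth. For the lower bound, the 4 vertices {1, 2, 4, 6} are pairwise adjacent, and any tree decomposition puts a clique entirely inside one bag — forcing width ≥ 3. The upper and lower bounds meet at 3, so that is the treewidth.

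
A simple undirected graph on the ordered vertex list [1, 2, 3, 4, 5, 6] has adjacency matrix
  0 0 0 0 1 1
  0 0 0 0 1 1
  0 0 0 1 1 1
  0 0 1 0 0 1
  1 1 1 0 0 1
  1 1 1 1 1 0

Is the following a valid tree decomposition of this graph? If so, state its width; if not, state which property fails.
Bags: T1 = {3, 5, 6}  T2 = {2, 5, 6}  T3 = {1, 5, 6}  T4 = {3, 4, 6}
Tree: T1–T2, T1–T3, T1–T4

Checking the three conditions: (i) the bags cover all of {1, 2, 3, 4, 5, 6}; (ii) for each edge, some bag contains both endpoints; (iii) the bags containing any fixed vertex form a subtree. All hold, so the decomposition is valid with width 3 − 1 = 2.

Yes; width 2.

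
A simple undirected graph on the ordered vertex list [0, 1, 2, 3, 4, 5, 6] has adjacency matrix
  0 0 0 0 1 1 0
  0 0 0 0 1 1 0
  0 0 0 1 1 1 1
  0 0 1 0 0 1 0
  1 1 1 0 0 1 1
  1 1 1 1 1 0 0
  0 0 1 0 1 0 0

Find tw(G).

2

A width-2 tree decomposition is:
Bags: B1 = {2, 4, 5}  B2 = {2, 4, 6}  B3 = {2, 3, 5}  B4 = {0, 4, 5}  B5 = {1, 4, 5}
Tree: B1–B2, B1–B3, B1–B4, B1–B5
Every bag has size at most 3, so the width is 3 − 1 = 2 and tw(G) ≤ 2. For the lower bound, the 3 vertices {2, 3, 5} are pairwise adjacent, and any tree decomposition puts a clique entirely inside one bag — forcing width ≥ 2. Hence tw(G) = 2 exactly.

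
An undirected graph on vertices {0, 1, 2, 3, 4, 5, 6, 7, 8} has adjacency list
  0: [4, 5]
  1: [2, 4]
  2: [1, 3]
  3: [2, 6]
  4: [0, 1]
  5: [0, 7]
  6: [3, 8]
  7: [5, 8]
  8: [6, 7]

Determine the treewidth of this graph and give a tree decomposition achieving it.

Treewidth 2.
Bags: B1 = {0, 5, 7}  B2 = {0, 7, 8}  B3 = {0, 6, 8}  B4 = {0, 3, 6}  B5 = {0, 2, 3}  B6 = {0, 1, 2}  B7 = {0, 1, 4}
Tree: B1–B2, B2–B3, B3–B4, B4–B5, B5–B6, B6–B7

Every bag has size at most 3, so the width is 3 − 1 = 2 and tw(G) ≤ 2. For the lower bound, G contains the cycle 0–5–7–8–6–3–2–1–4–0, so G is not a forest; only forests have treewidth ≤ 1, hence tw(G) ≥ 2. The upper and lower bounds meet at 2, so that is the treewidth.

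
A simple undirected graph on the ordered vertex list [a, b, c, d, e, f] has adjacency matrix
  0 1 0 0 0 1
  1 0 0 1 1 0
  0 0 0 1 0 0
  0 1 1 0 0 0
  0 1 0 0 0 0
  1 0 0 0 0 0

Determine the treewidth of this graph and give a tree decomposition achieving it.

Treewidth 1.
One such decomposition:
Bags: B1 = {b, d}  B2 = {b, e}  B3 = {a, b}  B4 = {a, f}  B5 = {c, d}
Tree: B1–B2, B1–B3, B3–B4, B1–B5

Every bag has size at most 2, so the width is 2 − 1 = 1 and tw(G) ≤ 1. Since G has at least one edge (e.g. d–b), it is not an edgeless graph, so tw(G) ≥ 1. Hence tw(G) = 1 exactly.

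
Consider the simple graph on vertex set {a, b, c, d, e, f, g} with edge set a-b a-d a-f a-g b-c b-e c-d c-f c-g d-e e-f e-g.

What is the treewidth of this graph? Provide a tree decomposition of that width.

Treewidth 3.
One such decomposition:
Bags: B1 = {a, c, d, e}  B2 = {a, c, e, g}  B3 = {a, b, c, e}  B4 = {a, c, e, f}
Tree: B1–B2, B2–B3, B3–B4

Each bag holds 4 vertices, so the decomposition has width 3, which upper-bounds the treewidth. For the lower bound: the 4 vertex sets {c,d}, {a,g}, {e}, {b} are disjoint, each induces a connected subgraph, and every pair is joined by at least one edge of G. Contracting each set to a single vertex therefore yields K_{4} as a minor, and since treewidth is minor-monotone, tw(G) ≥ tw(K_{4}) = 3. Combining the bounds, tw(G) = 3.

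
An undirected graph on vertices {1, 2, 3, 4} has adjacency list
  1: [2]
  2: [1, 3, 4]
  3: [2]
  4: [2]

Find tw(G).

1

A width-1 tree decomposition is:
Bags: B1 = {2, 4}  B2 = {1, 2}  B3 = {2, 3}
Tree: B1–B2, B2–B3
The largest bag has 2 vertices, giving width 1; this decomposition certifies tw(G) ≤ 1. Any graph with an edge has treewidth ≥ 1, and G has the edge 2–4. Combining the bounds, tw(G) = 1.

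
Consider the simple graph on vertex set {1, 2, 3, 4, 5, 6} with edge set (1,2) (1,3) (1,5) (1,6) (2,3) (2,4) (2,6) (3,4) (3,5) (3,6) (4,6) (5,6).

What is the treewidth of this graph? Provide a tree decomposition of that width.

Each bag holds 4 vertices, so the decomposition has width 3, which upper-bounds the treewidth. On the other hand G contains the 4-clique {1, 2, 3, 6}. A clique must lie in a single bag of any decomposition, so no decomposition can have width below 3. The upper and lower bounds meet at 3, so that is the treewidth.

Treewidth 3.
One such decomposition:
Bags: B1 = {1, 3, 5, 6}  B2 = {1, 2, 3, 6}  B3 = {2, 3, 4, 6}
Tree: B1–B2, B2–B3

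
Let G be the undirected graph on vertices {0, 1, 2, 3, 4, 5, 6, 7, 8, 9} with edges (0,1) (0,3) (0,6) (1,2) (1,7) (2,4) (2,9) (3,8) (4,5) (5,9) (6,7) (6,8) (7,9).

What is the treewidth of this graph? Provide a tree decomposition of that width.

Each bag holds 3 vertices, so the decomposition has width 2, which upper-bounds the treewidth. The edges 8–3–0–6–8 form a cycle, so G is not a tree and its treewidth is at least 2. Therefore the treewidth is 2.

Treewidth 2.
One optimal decomposition is:
Bags: B1 = {3, 6, 8}  B2 = {0, 3, 6}  B3 = {0, 6, 7}  B4 = {0, 1, 7}  B5 = {1, 7, 9}  B6 = {1, 2, 9}  B7 = {2, 5, 9}  B8 = {2, 4, 5}
Tree: B1–B2, B2–B3, B3–B4, B4–B5, B5–B6, B6–B7, B7–B8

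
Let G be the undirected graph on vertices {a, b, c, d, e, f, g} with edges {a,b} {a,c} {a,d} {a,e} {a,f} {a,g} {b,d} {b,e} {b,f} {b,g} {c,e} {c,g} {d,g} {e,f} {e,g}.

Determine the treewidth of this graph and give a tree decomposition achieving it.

Treewidth 3.
One such decomposition:
Bags: B1 = {a, c, e, g}  B2 = {a, b, e, g}  B3 = {a, b, d, g}  B4 = {a, b, e, f}
Tree: B1–B2, B2–B3, B2–B4

Each bag holds 4 vertices, so the decomposition has width 3, which upper-bounds the treewidth. On the other hand G contains the 4-clique {a, b, d, g}. A clique must lie in a single bag of any decomposition, so no decomposition can have width below 3. Therefore the treewidth is 3.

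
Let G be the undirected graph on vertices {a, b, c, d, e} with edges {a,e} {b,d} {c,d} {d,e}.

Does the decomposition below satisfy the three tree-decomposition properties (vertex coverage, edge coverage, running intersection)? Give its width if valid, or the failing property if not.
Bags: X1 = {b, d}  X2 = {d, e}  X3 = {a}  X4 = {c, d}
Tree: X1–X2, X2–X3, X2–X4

A tree decomposition must satisfy three properties: every vertex lies in some bag; for every edge, both endpoints lie together in some bag; and for every vertex, the bags containing it form a connected subtree. Here edge (e,a) lies in no bag, so the decomposition is invalid.

No — edge (e,a) lies in no bag.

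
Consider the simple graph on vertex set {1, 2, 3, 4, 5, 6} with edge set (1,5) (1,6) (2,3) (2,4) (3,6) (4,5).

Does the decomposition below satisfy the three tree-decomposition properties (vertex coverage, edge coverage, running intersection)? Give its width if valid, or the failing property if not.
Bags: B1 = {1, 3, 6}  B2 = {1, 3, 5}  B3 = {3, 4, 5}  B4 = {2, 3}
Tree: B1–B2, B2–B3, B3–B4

No — edge (4,2) lies in no bag.

A tree decomposition must satisfy three properties: every vertex lies in some bag; for every edge, both endpoints lie together in some bag; and for every vertex, the bags containing it form a connected subtree. Here edge (4,2) lies in no bag, so the decomposition is invalid.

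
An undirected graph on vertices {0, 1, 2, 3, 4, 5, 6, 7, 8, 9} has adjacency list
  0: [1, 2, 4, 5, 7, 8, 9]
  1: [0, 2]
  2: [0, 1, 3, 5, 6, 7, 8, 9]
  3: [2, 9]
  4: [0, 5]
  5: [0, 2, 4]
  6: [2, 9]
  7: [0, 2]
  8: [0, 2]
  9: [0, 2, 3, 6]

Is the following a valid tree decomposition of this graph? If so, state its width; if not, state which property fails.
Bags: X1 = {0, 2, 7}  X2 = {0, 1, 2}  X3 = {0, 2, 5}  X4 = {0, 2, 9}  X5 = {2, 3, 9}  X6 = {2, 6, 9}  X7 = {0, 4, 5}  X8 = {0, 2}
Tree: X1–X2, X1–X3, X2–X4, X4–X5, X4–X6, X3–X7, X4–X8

A tree decomposition must satisfy three properties: every vertex lies in some bag; for every edge, both endpoints lie together in some bag; and for every vertex, the bags containing it form a connected subtree. Here vertex 8 appears in no bag, so the decomposition is invalid.

No — vertex 8 appears in no bag.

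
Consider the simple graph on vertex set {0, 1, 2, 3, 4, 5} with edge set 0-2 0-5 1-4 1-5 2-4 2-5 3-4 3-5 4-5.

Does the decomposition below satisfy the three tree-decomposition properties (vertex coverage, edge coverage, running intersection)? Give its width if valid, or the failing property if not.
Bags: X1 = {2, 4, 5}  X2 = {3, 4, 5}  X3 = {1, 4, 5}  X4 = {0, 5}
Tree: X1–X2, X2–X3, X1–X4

No — edge (2,0) lies in no bag.

A tree decomposition must satisfy three properties: every vertex lies in some bag; for every edge, both endpoints lie together in some bag; and for every vertex, the bags containing it form a connected subtree. Here edge (2,0) lies in no bag, so the decomposition is invalid.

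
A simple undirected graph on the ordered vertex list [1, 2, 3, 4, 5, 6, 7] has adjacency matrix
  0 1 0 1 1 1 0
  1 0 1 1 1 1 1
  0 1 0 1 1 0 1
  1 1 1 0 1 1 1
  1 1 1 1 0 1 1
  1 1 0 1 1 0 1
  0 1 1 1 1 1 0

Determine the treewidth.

4

A width-4 tree decomposition is:
Bags: B1 = {2, 4, 5, 6, 7}  B2 = {2, 3, 4, 5, 7}  B3 = {1, 2, 4, 5, 6}
Tree: B1–B2, B1–B3
Each bag holds 5 vertices, so the decomposition has width 4, which upper-bounds the treewidth. For the lower bound, the 5 vertices {2, 3, 4, 5, 7} are pairwise adjacent, and any tree decomposition puts a clique entirely inside one bag — forcing width ≥ 4. Therefore the treewidth is 4.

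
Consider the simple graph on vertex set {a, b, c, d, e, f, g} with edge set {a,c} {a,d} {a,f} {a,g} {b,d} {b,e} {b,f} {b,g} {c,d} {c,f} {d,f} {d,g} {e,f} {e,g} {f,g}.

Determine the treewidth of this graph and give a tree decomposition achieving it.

Each bag holds 4 vertices, so the decomposition has width 3, which upper-bounds the treewidth. For the lower bound, the 4 vertices {a, d, f, g} are pairwise adjacent, and any tree decomposition puts a clique entirely inside one bag — forcing width ≥ 3. Hence tw(G) = 3 exactly.

Treewidth 3.
One optimal decomposition is:
Bags: B1 = {a, d, f, g}  B2 = {b, d, f, g}  B3 = {b, e, f, g}  B4 = {a, c, d, f}
Tree: B1–B2, B2–B3, B1–B4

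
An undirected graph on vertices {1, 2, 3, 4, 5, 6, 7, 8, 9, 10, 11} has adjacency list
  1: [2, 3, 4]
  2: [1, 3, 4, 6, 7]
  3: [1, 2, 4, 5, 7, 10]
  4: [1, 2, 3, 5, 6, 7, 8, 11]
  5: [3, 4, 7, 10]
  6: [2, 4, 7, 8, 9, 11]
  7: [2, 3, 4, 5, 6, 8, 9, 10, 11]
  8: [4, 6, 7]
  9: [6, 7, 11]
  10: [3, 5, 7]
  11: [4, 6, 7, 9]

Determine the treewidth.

A width-3 tree decomposition is:
Bags: B1 = {4, 6, 7, 11}  B2 = {4, 6, 7, 8}  B3 = {2, 4, 6, 7}  B4 = {2, 3, 4, 7}  B5 = {3, 4, 5, 7}  B6 = {3, 5, 7, 10}  B7 = {1, 2, 3, 4}  B8 = {6, 7, 9, 11}
Tree: B1–B2, B2–B3, B3–B4, B4–B5, B5–B6, B4–B7, B1–B8
Each bag holds 4 vertices, so the decomposition has width 3, which upper-bounds the treewidth. For the lower bound, the 4 vertices {1, 2, 3, 4} are pairwise adjacent, and any tree decomposition puts a clique entirely inside one bag — forcing width ≥ 3. Hence tw(G) = 3 exactly.

3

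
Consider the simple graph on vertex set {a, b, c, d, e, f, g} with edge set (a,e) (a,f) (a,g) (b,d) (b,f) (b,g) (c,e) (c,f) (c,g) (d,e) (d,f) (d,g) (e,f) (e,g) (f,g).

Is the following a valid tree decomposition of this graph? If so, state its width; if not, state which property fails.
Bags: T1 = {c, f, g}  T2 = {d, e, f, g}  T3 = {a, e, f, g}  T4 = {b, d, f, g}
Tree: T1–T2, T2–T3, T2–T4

A tree decomposition must satisfy three properties: every vertex lies in some bag; for every edge, both endpoints lie together in some bag; and for every vertex, the bags containing it form a connected subtree. Here edge (e,c) lies in no bag, so the decomposition is invalid.

No — edge (e,c) lies in no bag.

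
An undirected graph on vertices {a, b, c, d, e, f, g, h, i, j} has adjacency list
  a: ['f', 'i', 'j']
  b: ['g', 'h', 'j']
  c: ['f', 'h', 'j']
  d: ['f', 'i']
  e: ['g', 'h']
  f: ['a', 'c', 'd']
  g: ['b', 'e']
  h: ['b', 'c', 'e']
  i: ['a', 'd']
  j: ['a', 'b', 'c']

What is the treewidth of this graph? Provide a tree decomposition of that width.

Treewidth 2.
One such decomposition:
Bags: B1 = {b, e, g}  B2 = {b, e, h}  B3 = {b, h, j}  B4 = {c, h, j}  B5 = {a, c, j}  B6 = {a, c, f}  B7 = {a, f, i}  B8 = {d, f, i}
Tree: B1–B2, B2–B3, B3–B4, B4–B5, B5–B6, B6–B7, B7–B8

Every bag has size at most 3, so the width is 3 − 1 = 2 and tw(G) ≤ 2. Since g–e–h–b–g is a cycle in G, G is not acyclic. Forests are exactly the graphs of treewidth ≤ 1, so tw(G) ≥ 2. Therefore the treewidth is 2.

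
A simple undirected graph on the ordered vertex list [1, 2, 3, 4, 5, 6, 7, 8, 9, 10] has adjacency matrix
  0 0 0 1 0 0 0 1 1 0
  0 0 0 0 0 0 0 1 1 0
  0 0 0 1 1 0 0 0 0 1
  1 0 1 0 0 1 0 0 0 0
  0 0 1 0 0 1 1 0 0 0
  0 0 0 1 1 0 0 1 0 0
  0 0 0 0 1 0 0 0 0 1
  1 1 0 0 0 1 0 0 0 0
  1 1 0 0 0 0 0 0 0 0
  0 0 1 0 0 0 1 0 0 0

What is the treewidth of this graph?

A width-2 tree decomposition is:
Bags: B1 = {2, 8, 9}  B2 = {1, 8, 9}  B3 = {1, 6, 8}  B4 = {1, 4, 6}  B5 = {4, 5, 6}  B6 = {3, 4, 5}  B7 = {3, 5, 7}  B8 = {3, 7, 10}
Tree: B1–B2, B2–B3, B3–B4, B4–B5, B5–B6, B6–B7, B7–B8
Every bag has size at most 3, so the width is 3 − 1 = 2 and tw(G) ≤ 2. Since 2–9–1–8–2 is a cycle in G, G is not acyclic. Forests are exactly the graphs of treewidth ≤ 1, so tw(G) ≥ 2. Therefore the treewidth is 2.

2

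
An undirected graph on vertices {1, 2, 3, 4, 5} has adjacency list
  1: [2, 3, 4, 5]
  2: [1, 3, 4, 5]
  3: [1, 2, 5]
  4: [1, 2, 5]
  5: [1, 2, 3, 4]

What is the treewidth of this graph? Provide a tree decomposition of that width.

Each bag holds 4 vertices, so the decomposition has width 3, which upper-bounds the treewidth. For the lower bound, the 4 vertices {1, 2, 3, 5} are pairwise adjacent, and any tree decomposition puts a clique entirely inside one bag — forcing width ≥ 3. Hence tw(G) = 3 exactly.

Treewidth 3.
One optimal decomposition is:
Bags: B1 = {1, 2, 3, 5}  B2 = {1, 2, 4, 5}
Tree: B1–B2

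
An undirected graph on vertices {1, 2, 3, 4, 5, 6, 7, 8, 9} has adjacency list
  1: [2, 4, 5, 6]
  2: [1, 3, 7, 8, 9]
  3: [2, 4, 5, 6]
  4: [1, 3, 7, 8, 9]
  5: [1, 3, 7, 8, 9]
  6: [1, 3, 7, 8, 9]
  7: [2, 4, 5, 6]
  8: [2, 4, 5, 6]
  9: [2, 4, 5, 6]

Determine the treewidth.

4

A width-4 tree decomposition is:
Bags: B1 = {2, 4, 5, 6, 8}  B2 = {1, 2, 4, 5, 6}  B3 = {2, 3, 4, 5, 6}  B4 = {2, 4, 5, 6, 9}  B5 = {2, 4, 5, 6, 7}
Tree: B1–B2, B2–B3, B3–B4, B4–B5
Each bag holds 5 vertices, so the decomposition has width 4, which upper-bounds the treewidth. For the lower bound: the 5 vertex sets {5,8}, {1,6}, {3,4}, {2}, {9} are disjoint, each induces a connected subgraph, and every pair is joined by at least one edge of G. Contracting each set to a single vertex therefore yields K_{5} as a minor, and since treewidth is minor-monotone, tw(G) ≥ tw(K_{5}) = 4. Combining the bounds, tw(G) = 4.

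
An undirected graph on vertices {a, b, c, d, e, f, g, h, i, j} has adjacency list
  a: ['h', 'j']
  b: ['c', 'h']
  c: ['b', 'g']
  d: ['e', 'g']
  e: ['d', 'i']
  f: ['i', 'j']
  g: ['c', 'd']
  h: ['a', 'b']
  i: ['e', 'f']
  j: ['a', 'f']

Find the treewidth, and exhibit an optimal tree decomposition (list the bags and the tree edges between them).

Treewidth 2.
One such decomposition:
Bags: B1 = {e, f, i}  B2 = {d, e, f}  B3 = {d, f, g}  B4 = {c, f, g}  B5 = {b, c, f}  B6 = {b, f, h}  B7 = {a, f, h}  B8 = {a, f, j}
Tree: B1–B2, B2–B3, B3–B4, B4–B5, B5–B6, B6–B7, B7–B8

Every bag has size at most 3, so the width is 3 − 1 = 2 and tw(G) ≤ 2. Since f–i–e–d–g–c–b–h–a–j–f is a cycle in G, G is not acyclic. Forests are exactly the graphs of treewidth ≤ 1, so tw(G) ≥ 2. Therefore the treewidth is 2.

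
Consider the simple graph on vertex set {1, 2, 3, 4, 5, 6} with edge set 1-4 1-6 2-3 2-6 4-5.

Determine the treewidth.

A width-1 tree decomposition is:
Bags: B1 = {2, 3}  B2 = {2, 6}  B3 = {1, 6}  B4 = {1, 4}  B5 = {4, 5}
Tree: B1–B2, B2–B3, B3–B4, B4–B5
Every bag has size at most 2, so the width is 2 − 1 = 1 and tw(G) ≤ 1. Any graph with an edge has treewidth ≥ 1, and G has the edge 3–2. The upper and lower bounds meet at 1, so that is the treewidth.

1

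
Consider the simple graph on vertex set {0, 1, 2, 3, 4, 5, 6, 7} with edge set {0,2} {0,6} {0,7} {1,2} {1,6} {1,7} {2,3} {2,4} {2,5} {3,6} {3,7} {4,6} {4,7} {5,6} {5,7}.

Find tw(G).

3

A width-3 tree decomposition is:
Bags: B1 = {2, 5, 6, 7}  B2 = {1, 2, 6, 7}  B3 = {2, 3, 6, 7}  B4 = {2, 4, 6, 7}  B5 = {0, 2, 6, 7}
Tree: B1–B2, B2–B3, B3–B4, B4–B5
Each bag holds 4 vertices, so the decomposition has width 3, which upper-bounds the treewidth. For the lower bound: the 4 vertex sets {2,5}, {1,6}, {7}, {3} are disjoint, each induces a connected subgraph, and every pair is joined by at least one edge of G. Contracting each set to a single vertex therefore yields K_{4} as a minor, and since treewidth is minor-monotone, tw(G) ≥ tw(K_{4}) = 3. Therefore the treewidth is 3.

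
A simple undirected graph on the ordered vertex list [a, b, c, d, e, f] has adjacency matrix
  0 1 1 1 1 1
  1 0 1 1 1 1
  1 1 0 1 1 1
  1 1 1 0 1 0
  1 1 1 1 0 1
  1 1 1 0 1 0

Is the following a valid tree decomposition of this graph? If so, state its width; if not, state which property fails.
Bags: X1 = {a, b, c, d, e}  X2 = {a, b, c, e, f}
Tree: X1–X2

Vertex coverage: the bags together contain {a, b, c, d, e, f}, the full vertex set. Edge coverage: each edge of G has both endpoints in at least one bag. Running intersection: for every vertex, the bags containing it form a connected subtree. All three properties hold, so this is a valid tree decomposition of width max|bag| − 1 = 4, and hence tw(G) ≤ 4.

Yes; width 4.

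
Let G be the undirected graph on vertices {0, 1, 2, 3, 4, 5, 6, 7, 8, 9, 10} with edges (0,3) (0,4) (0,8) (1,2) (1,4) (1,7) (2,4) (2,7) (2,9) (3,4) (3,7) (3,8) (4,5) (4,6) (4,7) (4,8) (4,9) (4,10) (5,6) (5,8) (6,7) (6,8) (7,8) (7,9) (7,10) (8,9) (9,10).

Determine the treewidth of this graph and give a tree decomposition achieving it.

Every bag has size at most 4, so the width is 4 − 1 = 3 and tw(G) ≤ 3. On the other hand G contains the 4-clique {0, 3, 4, 8}. A clique must lie in a single bag of any decomposition, so no decomposition can have width below 3. Therefore the treewidth is 3.

Treewidth 3.
One optimal decomposition is:
Bags: B1 = {4, 7, 8, 9}  B2 = {4, 6, 7, 8}  B3 = {2, 4, 7, 9}  B4 = {4, 5, 6, 8}  B5 = {4, 7, 9, 10}  B6 = {3, 4, 7, 8}  B7 = {0, 3, 4, 8}  B8 = {1, 2, 4, 7}
Tree: B1–B2, B1–B3, B2–B4, B1–B5, B1–B6, B6–B7, B3–B8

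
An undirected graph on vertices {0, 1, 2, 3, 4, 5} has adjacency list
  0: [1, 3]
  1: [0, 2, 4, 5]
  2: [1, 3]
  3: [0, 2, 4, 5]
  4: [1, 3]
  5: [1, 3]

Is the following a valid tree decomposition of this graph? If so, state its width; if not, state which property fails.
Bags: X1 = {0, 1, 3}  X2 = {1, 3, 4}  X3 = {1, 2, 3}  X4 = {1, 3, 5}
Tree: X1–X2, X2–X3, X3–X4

Yes; width 2.

Checking the three conditions: (i) the bags cover all of {0, 1, 2, 3, 4, 5}; (ii) for each edge, some bag contains both endpoints; (iii) the bags containing any fixed vertex form a subtree. All hold, so the decomposition is valid with width 3 − 1 = 2.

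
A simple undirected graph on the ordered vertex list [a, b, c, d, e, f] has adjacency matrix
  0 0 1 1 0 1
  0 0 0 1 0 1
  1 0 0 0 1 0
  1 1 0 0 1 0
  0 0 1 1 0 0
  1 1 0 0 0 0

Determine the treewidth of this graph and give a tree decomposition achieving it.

Every bag has size at most 3, so the width is 3 − 1 = 2 and tw(G) ≤ 2. For the lower bound, G contains the cycle e–c–a–d–e, so G is not a forest; only forests have treewidth ≤ 1, hence tw(G) ≥ 2. Therefore the treewidth is 2.

Treewidth 2.
One such decomposition:
Bags: B1 = {c, d, e}  B2 = {a, c, d}  B3 = {a, b, d}  B4 = {a, b, f}
Tree: B1–B2, B2–B3, B3–B4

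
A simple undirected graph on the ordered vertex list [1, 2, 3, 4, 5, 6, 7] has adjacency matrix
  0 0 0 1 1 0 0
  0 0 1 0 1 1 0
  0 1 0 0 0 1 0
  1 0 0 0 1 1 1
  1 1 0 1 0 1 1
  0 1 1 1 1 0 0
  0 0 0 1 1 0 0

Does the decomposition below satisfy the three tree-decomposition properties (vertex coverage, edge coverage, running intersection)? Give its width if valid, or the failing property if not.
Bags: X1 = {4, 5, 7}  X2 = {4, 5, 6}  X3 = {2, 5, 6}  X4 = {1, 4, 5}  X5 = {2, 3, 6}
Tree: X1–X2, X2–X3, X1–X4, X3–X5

Every vertex of G appears in some bag (union = {1, 2, 3, 4, 5, 6, 7}); every edge is covered by a bag; and for each vertex v the set of bags containing v is connected in the bag tree. The decomposition is therefore valid. The largest bag has 3 vertices, so the width is 2.

Yes; width 2.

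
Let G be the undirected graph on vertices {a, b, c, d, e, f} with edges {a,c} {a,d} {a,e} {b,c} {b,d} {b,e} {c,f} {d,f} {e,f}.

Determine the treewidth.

A width-3 tree decomposition is:
Bags: B1 = {a, c, d, e}  B2 = {b, c, d, e}  B3 = {c, d, e, f}
Tree: B1–B2, B2–B3
Every bag has size at most 4, so the width is 4 − 1 = 3 and tw(G) ≤ 3. For the lower bound: the 4 vertex sets {a,c}, {b,e}, {d}, {f} are disjoint, each induces a connected subgraph, and every pair is joined by at least one edge of G. Contracting each set to a single vertex therefore yields K_{4} as a minor, and since treewidth is minor-monotone, tw(G) ≥ tw(K_{4}) = 3. The upper and lower bounds meet at 3, so that is the treewidth.

3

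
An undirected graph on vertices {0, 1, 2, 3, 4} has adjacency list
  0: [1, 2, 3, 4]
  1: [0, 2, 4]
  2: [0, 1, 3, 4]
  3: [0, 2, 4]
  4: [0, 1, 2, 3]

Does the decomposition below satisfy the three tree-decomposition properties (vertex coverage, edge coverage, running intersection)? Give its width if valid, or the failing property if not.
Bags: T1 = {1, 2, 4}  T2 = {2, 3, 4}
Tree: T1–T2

No — vertex 0 appears in no bag.

A tree decomposition must satisfy three properties: every vertex lies in some bag; for every edge, both endpoints lie together in some bag; and for every vertex, the bags containing it form a connected subtree. Here vertex 0 appears in no bag, so the decomposition is invalid.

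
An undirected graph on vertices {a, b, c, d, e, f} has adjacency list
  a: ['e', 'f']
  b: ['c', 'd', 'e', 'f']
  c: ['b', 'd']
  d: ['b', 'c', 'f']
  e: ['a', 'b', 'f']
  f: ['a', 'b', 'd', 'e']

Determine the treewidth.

A width-2 tree decomposition is:
Bags: B1 = {b, e, f}  B2 = {b, d, f}  B3 = {a, e, f}  B4 = {b, c, d}
Tree: B1–B2, B1–B3, B2–B4
Every bag has size at most 3, so the width is 3 − 1 = 2 and tw(G) ≤ 2. On the other hand G contains the 3-clique {b, c, d}. A clique must lie in a single bag of any decomposition, so no decomposition can have width below 2. The upper and lower bounds meet at 2, so that is the treewidth.

2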